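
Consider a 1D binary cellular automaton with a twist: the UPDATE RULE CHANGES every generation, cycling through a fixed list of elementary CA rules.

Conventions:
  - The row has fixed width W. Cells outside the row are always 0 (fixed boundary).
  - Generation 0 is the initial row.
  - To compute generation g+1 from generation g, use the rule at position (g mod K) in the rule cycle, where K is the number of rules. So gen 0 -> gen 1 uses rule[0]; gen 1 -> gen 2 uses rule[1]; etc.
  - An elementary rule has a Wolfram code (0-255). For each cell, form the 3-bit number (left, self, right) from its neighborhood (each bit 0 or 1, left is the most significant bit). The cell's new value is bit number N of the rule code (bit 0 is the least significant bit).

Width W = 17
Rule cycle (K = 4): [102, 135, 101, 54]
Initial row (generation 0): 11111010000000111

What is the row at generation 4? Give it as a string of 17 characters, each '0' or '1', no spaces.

Gen 0: 11111010000000111
Gen 1 (rule 102): 00001110000001001
Gen 2 (rule 135): 11110100111111011
Gen 3 (rule 101): 00011100000001101
Gen 4 (rule 54): 00100010000010011

Answer: 00100010000010011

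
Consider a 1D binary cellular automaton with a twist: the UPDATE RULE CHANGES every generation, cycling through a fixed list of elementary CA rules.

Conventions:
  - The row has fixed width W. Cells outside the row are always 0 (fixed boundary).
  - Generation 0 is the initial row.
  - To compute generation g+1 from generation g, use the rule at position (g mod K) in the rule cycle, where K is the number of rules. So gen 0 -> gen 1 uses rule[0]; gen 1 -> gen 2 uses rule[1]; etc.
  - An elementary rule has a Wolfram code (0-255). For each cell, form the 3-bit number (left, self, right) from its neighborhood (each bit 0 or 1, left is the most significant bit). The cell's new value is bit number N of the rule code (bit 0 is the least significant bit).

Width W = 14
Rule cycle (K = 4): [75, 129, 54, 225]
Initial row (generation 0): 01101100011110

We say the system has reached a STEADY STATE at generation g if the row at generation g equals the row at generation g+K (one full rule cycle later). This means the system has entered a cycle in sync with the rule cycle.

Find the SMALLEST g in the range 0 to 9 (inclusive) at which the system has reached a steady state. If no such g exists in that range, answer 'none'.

Answer: 2

Derivation:
Gen 0: 01101100011110
Gen 1 (rule 75): 11101101110010
Gen 2 (rule 129): 01000000100000
Gen 3 (rule 54): 11100001110000
Gen 4 (rule 225): 01101100110111
Gen 5 (rule 75): 11101101110101
Gen 6 (rule 129): 01000000100000
Gen 7 (rule 54): 11100001110000
Gen 8 (rule 225): 01101100110111
Gen 9 (rule 75): 11101101110101
Gen 10 (rule 129): 01000000100000
Gen 11 (rule 54): 11100001110000
Gen 12 (rule 225): 01101100110111
Gen 13 (rule 75): 11101101110101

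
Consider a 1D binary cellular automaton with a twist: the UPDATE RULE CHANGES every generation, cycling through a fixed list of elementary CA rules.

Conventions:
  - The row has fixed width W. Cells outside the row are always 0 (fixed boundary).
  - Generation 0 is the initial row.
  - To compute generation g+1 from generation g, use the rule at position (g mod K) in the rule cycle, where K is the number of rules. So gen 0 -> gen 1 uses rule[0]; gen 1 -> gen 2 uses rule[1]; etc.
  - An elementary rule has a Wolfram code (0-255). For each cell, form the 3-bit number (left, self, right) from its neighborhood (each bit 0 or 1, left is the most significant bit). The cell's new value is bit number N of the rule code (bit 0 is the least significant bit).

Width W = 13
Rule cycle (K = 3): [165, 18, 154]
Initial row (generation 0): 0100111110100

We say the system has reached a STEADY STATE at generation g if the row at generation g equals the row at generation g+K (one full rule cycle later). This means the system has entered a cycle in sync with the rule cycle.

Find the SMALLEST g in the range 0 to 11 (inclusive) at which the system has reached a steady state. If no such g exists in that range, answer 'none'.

Gen 0: 0100111110100
Gen 1 (rule 165): 0100011101101
Gen 2 (rule 18): 1010100000000
Gen 3 (rule 154): 0000010000000
Gen 4 (rule 165): 1111010111111
Gen 5 (rule 18): 0000000000000
Gen 6 (rule 154): 0000000000000
Gen 7 (rule 165): 1111111111111
Gen 8 (rule 18): 0000000000000
Gen 9 (rule 154): 0000000000000
Gen 10 (rule 165): 1111111111111
Gen 11 (rule 18): 0000000000000
Gen 12 (rule 154): 0000000000000
Gen 13 (rule 165): 1111111111111
Gen 14 (rule 18): 0000000000000

Answer: 5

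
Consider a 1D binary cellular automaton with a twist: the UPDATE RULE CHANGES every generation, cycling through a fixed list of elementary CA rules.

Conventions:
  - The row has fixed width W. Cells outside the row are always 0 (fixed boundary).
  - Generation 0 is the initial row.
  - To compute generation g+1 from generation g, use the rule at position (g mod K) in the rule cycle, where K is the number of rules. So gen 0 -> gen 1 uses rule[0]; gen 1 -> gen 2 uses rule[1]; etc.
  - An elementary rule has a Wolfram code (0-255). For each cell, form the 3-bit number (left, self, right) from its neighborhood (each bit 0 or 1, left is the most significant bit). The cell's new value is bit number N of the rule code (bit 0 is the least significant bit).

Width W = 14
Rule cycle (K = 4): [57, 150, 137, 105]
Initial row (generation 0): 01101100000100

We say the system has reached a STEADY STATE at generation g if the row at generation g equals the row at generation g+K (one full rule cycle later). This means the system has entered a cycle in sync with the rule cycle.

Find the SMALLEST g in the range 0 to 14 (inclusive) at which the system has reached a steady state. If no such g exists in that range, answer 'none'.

Answer: none

Derivation:
Gen 0: 01101100000100
Gen 1 (rule 57): 01011011110011
Gen 2 (rule 150): 11000001101100
Gen 3 (rule 137): 10011101001001
Gen 4 (rule 105): 00010110000000
Gen 5 (rule 57): 11001101111111
Gen 6 (rule 150): 00110000111110
Gen 7 (rule 137): 10100110111100
Gen 8 (rule 105): 01000111100101
Gen 9 (rule 57): 00110100010010
Gen 10 (rule 150): 01000110111111
Gen 11 (rule 137): 00010100111110
Gen 12 (rule 105): 11001000100010
Gen 13 (rule 57): 10100110011001
Gen 14 (rule 150): 10111001100111
Gen 15 (rule 137): 00110001000110
Gen 16 (rule 105): 10110100010110
Gen 17 (rule 57): 01101011001101
Gen 18 (rule 150): 10001000110001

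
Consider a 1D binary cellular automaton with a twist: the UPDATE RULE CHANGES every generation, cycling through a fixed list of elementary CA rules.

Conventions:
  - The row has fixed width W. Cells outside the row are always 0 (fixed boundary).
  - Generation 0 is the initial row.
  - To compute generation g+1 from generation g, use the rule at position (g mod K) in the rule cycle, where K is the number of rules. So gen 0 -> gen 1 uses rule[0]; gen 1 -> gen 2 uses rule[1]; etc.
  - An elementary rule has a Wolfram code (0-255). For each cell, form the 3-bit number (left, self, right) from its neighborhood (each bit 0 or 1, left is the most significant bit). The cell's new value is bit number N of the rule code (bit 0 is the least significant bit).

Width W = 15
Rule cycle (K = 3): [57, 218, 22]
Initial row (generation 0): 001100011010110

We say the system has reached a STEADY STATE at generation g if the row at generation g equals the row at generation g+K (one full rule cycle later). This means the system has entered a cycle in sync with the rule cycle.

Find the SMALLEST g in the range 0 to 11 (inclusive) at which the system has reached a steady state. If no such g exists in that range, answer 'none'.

Answer: 6

Derivation:
Gen 0: 001100011010110
Gen 1 (rule 57): 101011010101101
Gen 2 (rule 218): 000011000001100
Gen 3 (rule 22): 000100100010010
Gen 4 (rule 57): 110010011001001
Gen 5 (rule 218): 111101111110110
Gen 6 (rule 22): 000000000000001
Gen 7 (rule 57): 111111111111100
Gen 8 (rule 218): 111111111111110
Gen 9 (rule 22): 000000000000001
Gen 10 (rule 57): 111111111111100
Gen 11 (rule 218): 111111111111110
Gen 12 (rule 22): 000000000000001
Gen 13 (rule 57): 111111111111100
Gen 14 (rule 218): 111111111111110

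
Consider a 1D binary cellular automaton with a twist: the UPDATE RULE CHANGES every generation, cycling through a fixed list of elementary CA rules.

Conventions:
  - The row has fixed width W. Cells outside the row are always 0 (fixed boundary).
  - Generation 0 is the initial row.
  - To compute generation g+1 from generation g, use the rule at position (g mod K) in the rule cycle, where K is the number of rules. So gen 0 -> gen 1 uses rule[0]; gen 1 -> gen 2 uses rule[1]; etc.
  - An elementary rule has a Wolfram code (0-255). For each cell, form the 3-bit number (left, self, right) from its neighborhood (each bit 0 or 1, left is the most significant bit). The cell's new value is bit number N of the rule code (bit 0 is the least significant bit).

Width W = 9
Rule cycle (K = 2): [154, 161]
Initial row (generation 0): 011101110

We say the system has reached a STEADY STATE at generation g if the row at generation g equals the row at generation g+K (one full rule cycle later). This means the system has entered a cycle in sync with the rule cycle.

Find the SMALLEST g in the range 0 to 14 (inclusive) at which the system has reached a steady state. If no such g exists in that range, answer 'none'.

Answer: 4

Derivation:
Gen 0: 011101110
Gen 1 (rule 154): 111001101
Gen 2 (rule 161): 010000010
Gen 3 (rule 154): 101000101
Gen 4 (rule 161): 010010010
Gen 5 (rule 154): 101101101
Gen 6 (rule 161): 010010010
Gen 7 (rule 154): 101101101
Gen 8 (rule 161): 010010010
Gen 9 (rule 154): 101101101
Gen 10 (rule 161): 010010010
Gen 11 (rule 154): 101101101
Gen 12 (rule 161): 010010010
Gen 13 (rule 154): 101101101
Gen 14 (rule 161): 010010010
Gen 15 (rule 154): 101101101
Gen 16 (rule 161): 010010010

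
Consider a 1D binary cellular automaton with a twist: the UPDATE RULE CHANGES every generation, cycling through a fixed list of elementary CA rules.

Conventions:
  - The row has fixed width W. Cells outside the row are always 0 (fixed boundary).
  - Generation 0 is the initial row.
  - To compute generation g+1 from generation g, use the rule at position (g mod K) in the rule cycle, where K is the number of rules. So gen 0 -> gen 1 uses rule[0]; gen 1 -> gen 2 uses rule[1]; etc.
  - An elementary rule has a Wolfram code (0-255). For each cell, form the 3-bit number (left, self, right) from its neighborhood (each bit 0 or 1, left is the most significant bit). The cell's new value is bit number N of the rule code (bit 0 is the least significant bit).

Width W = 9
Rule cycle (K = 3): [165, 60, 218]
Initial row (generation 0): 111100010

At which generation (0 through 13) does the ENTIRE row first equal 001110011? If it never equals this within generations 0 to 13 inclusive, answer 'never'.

Answer: never

Derivation:
Gen 0: 111100010
Gen 1 (rule 165): 011001010
Gen 2 (rule 60): 010101111
Gen 3 (rule 218): 100001111
Gen 4 (rule 165): 101100110
Gen 5 (rule 60): 111010101
Gen 6 (rule 218): 111000000
Gen 7 (rule 165): 010011111
Gen 8 (rule 60): 011010000
Gen 9 (rule 218): 111001000
Gen 10 (rule 165): 010001011
Gen 11 (rule 60): 011001110
Gen 12 (rule 218): 111111111
Gen 13 (rule 165): 011111110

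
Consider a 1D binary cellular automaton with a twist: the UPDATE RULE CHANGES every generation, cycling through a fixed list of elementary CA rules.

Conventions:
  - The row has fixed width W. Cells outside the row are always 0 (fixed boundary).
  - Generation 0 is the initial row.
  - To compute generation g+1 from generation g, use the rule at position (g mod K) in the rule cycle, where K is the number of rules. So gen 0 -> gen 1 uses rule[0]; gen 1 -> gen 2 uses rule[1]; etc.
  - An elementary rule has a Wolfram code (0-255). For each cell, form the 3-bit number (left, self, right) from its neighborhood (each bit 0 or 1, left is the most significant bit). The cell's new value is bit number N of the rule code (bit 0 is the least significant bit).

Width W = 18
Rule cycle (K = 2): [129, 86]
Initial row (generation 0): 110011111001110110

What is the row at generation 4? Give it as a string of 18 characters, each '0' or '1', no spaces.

Answer: 001100000001111001

Derivation:
Gen 0: 110011111001110110
Gen 1 (rule 129): 000001110000100000
Gen 2 (rule 86): 000010011001110000
Gen 3 (rule 129): 111000000000100111
Gen 4 (rule 86): 001100000001111001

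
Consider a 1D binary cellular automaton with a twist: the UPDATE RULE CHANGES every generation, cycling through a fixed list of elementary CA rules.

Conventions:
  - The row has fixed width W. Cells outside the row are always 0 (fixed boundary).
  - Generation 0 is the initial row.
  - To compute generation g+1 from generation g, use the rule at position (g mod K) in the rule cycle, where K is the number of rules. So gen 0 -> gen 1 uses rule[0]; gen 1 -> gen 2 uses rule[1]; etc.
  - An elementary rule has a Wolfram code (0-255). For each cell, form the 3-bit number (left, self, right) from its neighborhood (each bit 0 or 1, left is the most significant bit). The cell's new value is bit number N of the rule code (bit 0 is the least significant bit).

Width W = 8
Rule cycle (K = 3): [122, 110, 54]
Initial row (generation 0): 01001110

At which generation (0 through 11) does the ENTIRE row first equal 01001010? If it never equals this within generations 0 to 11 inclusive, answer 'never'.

Answer: 7

Derivation:
Gen 0: 01001110
Gen 1 (rule 122): 10111011
Gen 2 (rule 110): 11101111
Gen 3 (rule 54): 00010000
Gen 4 (rule 122): 00101000
Gen 5 (rule 110): 01111000
Gen 6 (rule 54): 10000100
Gen 7 (rule 122): 01001010
Gen 8 (rule 110): 11011110
Gen 9 (rule 54): 00100001
Gen 10 (rule 122): 01010010
Gen 11 (rule 110): 11110110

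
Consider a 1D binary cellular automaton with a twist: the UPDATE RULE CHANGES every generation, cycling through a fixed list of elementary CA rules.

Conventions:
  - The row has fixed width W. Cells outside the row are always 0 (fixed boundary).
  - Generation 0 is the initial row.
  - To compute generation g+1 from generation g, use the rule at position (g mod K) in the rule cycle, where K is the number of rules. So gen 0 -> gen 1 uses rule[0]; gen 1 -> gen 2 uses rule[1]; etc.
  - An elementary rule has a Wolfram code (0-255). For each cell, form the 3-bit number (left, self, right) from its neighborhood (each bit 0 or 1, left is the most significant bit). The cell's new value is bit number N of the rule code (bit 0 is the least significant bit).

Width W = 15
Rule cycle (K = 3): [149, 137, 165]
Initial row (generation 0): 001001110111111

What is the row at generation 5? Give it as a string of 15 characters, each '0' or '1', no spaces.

Gen 0: 001001110111111
Gen 1 (rule 149): 101100100011110
Gen 2 (rule 137): 001000001011100
Gen 3 (rule 165): 101011101101001
Gen 4 (rule 149): 101001000001101
Gen 5 (rule 137): 000000011101000

Answer: 000000011101000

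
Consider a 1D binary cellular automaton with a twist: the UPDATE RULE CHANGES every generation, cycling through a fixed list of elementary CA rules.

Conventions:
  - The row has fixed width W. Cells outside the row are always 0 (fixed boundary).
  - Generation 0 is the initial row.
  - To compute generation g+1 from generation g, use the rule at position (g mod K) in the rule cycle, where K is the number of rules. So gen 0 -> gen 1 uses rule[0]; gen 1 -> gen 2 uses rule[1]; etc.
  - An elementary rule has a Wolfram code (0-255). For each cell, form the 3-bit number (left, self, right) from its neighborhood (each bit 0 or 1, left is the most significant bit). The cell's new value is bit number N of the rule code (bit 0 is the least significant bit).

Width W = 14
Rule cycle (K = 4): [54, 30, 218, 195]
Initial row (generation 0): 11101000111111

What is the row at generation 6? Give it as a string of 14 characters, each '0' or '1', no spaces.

Gen 0: 11101000111111
Gen 1 (rule 54): 00011101000000
Gen 2 (rule 30): 00110001100000
Gen 3 (rule 218): 01111011110000
Gen 4 (rule 195): 10111001110111
Gen 5 (rule 54): 11000110001000
Gen 6 (rule 30): 10101101011100

Answer: 10101101011100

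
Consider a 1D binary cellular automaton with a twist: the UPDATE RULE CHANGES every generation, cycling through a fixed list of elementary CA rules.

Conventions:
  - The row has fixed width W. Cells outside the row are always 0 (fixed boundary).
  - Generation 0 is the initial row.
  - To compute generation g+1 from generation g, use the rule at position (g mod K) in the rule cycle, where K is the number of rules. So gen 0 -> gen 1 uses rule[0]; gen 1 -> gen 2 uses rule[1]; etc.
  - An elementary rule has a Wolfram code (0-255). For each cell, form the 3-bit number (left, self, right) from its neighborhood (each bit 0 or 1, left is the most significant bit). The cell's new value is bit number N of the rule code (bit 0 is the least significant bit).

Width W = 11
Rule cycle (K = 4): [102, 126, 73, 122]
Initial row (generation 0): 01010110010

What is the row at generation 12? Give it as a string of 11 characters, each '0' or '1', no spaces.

Answer: 11111101010

Derivation:
Gen 0: 01010110010
Gen 1 (rule 102): 11111010110
Gen 2 (rule 126): 10001111111
Gen 3 (rule 73): 00101000001
Gen 4 (rule 122): 01010100010
Gen 5 (rule 102): 11111100110
Gen 6 (rule 126): 10000111111
Gen 7 (rule 73): 00110100001
Gen 8 (rule 122): 01111010010
Gen 9 (rule 102): 10001110110
Gen 10 (rule 126): 11011011111
Gen 11 (rule 73): 11011010001
Gen 12 (rule 122): 11111101010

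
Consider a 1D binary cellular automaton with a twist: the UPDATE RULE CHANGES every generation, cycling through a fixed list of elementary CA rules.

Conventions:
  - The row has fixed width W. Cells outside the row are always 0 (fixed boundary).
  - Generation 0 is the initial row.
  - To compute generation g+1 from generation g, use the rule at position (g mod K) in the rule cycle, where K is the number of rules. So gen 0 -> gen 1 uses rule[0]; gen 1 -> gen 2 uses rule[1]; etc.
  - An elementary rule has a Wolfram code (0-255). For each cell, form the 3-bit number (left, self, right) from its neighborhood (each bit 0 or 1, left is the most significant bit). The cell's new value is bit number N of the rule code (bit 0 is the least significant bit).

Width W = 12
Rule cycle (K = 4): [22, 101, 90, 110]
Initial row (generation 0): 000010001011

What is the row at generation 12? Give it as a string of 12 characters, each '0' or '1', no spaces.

Answer: 011000000011

Derivation:
Gen 0: 000010001011
Gen 1 (rule 22): 000111011000
Gen 2 (rule 101): 110001101011
Gen 3 (rule 90): 111011100011
Gen 4 (rule 110): 101110100111
Gen 5 (rule 22): 100000111000
Gen 6 (rule 101): 101110001011
Gen 7 (rule 90): 001011010011
Gen 8 (rule 110): 011111110111
Gen 9 (rule 22): 100000000000
Gen 10 (rule 101): 101111111111
Gen 11 (rule 90): 001000000001
Gen 12 (rule 110): 011000000011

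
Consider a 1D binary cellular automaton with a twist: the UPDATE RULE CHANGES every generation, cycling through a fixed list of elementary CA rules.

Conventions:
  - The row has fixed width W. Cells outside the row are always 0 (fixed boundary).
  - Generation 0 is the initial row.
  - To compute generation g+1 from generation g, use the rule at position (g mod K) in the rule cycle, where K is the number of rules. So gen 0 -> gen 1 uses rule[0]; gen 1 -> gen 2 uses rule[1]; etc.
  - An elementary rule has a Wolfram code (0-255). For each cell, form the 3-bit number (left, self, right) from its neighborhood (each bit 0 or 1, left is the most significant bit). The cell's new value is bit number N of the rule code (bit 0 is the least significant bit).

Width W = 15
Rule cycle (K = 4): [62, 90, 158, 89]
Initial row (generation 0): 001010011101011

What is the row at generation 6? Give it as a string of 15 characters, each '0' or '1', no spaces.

Gen 0: 001010011101011
Gen 1 (rule 62): 011111110011110
Gen 2 (rule 90): 110000011110011
Gen 3 (rule 158): 101000111101110
Gen 4 (rule 89): 000110100101011
Gen 5 (rule 62): 001101111111110
Gen 6 (rule 90): 011101000000011

Answer: 011101000000011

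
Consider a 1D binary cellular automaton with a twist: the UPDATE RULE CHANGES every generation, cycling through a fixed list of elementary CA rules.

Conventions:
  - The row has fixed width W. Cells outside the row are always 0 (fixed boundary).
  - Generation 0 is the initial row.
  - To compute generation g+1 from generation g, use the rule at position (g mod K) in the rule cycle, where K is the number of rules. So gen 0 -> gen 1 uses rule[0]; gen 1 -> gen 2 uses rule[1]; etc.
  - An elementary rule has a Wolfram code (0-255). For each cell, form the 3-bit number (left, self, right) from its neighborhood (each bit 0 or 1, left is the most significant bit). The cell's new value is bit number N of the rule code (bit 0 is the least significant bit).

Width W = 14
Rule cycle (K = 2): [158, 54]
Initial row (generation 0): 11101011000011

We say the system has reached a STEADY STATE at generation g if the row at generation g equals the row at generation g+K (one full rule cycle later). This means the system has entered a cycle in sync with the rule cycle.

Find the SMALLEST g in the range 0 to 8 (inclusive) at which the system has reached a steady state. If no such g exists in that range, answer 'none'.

Gen 0: 11101011000011
Gen 1 (rule 158): 11001010100110
Gen 2 (rule 54): 00111111111001
Gen 3 (rule 158): 01111111110111
Gen 4 (rule 54): 10000000001000
Gen 5 (rule 158): 11000000011100
Gen 6 (rule 54): 00100000100010
Gen 7 (rule 158): 01110001110111
Gen 8 (rule 54): 10001010001000
Gen 9 (rule 158): 11011011011100
Gen 10 (rule 54): 00100100100010

Answer: none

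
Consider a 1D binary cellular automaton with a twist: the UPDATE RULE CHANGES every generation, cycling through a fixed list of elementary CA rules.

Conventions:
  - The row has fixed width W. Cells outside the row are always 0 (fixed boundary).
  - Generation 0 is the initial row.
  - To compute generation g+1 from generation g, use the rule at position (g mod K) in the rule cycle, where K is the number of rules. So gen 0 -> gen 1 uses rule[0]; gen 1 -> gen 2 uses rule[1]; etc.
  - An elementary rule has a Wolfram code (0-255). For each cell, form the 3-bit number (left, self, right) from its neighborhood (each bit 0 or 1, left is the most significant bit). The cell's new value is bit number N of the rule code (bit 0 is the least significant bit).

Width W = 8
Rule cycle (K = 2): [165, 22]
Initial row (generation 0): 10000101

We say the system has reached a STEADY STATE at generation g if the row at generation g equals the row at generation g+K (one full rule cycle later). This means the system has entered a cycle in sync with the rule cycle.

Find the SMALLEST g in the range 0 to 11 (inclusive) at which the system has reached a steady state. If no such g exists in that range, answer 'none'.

Answer: 2

Derivation:
Gen 0: 10000101
Gen 1 (rule 165): 10110111
Gen 2 (rule 22): 10000000
Gen 3 (rule 165): 10111111
Gen 4 (rule 22): 10000000
Gen 5 (rule 165): 10111111
Gen 6 (rule 22): 10000000
Gen 7 (rule 165): 10111111
Gen 8 (rule 22): 10000000
Gen 9 (rule 165): 10111111
Gen 10 (rule 22): 10000000
Gen 11 (rule 165): 10111111
Gen 12 (rule 22): 10000000
Gen 13 (rule 165): 10111111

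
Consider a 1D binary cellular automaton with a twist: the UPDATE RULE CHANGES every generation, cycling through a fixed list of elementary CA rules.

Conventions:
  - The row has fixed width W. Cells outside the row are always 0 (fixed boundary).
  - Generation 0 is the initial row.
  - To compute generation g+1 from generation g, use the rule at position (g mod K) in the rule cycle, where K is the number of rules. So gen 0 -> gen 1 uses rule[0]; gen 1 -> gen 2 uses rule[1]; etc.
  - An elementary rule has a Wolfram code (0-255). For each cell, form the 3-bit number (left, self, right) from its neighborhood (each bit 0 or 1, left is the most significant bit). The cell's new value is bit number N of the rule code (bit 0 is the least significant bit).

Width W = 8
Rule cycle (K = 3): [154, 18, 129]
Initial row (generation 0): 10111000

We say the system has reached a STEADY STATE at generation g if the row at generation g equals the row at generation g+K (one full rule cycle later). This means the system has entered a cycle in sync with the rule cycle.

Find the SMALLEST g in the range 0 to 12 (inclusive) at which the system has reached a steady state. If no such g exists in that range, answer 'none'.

Answer: 1

Derivation:
Gen 0: 10111000
Gen 1 (rule 154): 00110100
Gen 2 (rule 18): 01000010
Gen 3 (rule 129): 00011000
Gen 4 (rule 154): 00110100
Gen 5 (rule 18): 01000010
Gen 6 (rule 129): 00011000
Gen 7 (rule 154): 00110100
Gen 8 (rule 18): 01000010
Gen 9 (rule 129): 00011000
Gen 10 (rule 154): 00110100
Gen 11 (rule 18): 01000010
Gen 12 (rule 129): 00011000
Gen 13 (rule 154): 00110100
Gen 14 (rule 18): 01000010
Gen 15 (rule 129): 00011000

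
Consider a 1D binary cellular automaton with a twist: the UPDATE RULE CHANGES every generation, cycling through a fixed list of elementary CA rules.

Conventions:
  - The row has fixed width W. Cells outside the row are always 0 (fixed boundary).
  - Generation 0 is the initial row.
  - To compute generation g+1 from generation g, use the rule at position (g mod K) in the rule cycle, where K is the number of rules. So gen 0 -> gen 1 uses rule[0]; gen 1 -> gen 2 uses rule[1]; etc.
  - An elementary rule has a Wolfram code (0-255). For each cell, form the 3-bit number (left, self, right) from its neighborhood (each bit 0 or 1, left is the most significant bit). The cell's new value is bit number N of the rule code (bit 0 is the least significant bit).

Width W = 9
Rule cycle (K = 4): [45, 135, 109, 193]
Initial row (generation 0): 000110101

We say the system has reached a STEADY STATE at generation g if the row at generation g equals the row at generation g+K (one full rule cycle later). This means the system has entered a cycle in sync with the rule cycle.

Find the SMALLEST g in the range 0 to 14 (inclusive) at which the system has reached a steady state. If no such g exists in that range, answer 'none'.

Answer: 7

Derivation:
Gen 0: 000110101
Gen 1 (rule 45): 110101111
Gen 2 (rule 135): 000100110
Gen 3 (rule 109): 110100110
Gen 4 (rule 193): 010000010
Gen 5 (rule 45): 010111010
Gen 6 (rule 135): 110010010
Gen 7 (rule 109): 110010010
Gen 8 (rule 193): 010000000
Gen 9 (rule 45): 010111111
Gen 10 (rule 135): 110011110
Gen 11 (rule 109): 110010010
Gen 12 (rule 193): 010000000
Gen 13 (rule 45): 010111111
Gen 14 (rule 135): 110011110
Gen 15 (rule 109): 110010010
Gen 16 (rule 193): 010000000
Gen 17 (rule 45): 010111111
Gen 18 (rule 135): 110011110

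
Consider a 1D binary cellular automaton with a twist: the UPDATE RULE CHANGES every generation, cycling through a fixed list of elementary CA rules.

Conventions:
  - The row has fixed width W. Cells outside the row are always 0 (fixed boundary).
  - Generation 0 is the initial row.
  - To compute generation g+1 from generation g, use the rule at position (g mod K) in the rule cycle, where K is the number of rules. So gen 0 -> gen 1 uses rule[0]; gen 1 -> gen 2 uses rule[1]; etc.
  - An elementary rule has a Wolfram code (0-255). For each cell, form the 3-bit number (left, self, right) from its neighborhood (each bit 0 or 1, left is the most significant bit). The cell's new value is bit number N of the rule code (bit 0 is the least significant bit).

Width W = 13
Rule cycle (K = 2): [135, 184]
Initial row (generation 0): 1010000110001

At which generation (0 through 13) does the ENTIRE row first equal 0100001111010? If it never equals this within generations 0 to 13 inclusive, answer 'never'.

Answer: never

Derivation:
Gen 0: 1010000110001
Gen 1 (rule 135): 1010111000111
Gen 2 (rule 184): 0101110100110
Gen 3 (rule 135): 1100100101000
Gen 4 (rule 184): 1010010010100
Gen 5 (rule 135): 1010110110101
Gen 6 (rule 184): 0101101101010
Gen 7 (rule 135): 1100000001010
Gen 8 (rule 184): 1010000000101
Gen 9 (rule 135): 1010111111101
Gen 10 (rule 184): 0101111111010
Gen 11 (rule 135): 1100111110010
Gen 12 (rule 184): 1010111101001
Gen 13 (rule 135): 1010011001011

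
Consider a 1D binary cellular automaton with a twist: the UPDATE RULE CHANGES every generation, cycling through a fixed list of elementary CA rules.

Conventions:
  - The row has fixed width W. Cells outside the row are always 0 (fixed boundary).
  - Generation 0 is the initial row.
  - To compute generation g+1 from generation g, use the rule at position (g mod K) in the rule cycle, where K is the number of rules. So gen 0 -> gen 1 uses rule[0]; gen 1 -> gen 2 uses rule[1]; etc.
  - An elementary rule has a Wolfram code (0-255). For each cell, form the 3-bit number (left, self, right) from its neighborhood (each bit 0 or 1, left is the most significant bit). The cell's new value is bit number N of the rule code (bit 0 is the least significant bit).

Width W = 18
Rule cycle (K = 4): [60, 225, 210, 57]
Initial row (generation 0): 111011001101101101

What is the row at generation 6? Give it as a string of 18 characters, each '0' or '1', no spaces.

Gen 0: 111011001101101101
Gen 1 (rule 60): 100110101011011011
Gen 2 (rule 225): 000011010101101101
Gen 3 (rule 210): 000101000000100100
Gen 4 (rule 57): 110010111110010011
Gen 5 (rule 60): 101011100001011010
Gen 6 (rule 225): 010101101100101100

Answer: 010101101100101100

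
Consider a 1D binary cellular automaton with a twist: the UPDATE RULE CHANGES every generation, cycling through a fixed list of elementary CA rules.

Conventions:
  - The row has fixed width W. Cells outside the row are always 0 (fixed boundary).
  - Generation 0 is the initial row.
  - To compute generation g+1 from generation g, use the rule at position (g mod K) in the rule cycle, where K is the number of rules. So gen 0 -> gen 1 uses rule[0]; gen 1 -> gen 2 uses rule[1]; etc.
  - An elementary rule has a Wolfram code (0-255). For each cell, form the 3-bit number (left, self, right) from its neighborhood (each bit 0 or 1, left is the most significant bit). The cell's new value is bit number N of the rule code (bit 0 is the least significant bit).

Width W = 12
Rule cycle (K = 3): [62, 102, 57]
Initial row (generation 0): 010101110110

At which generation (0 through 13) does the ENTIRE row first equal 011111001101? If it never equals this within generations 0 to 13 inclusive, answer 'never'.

Gen 0: 010101110110
Gen 1 (rule 62): 111111001101
Gen 2 (rule 102): 000001010111
Gen 3 (rule 57): 111100101100
Gen 4 (rule 62): 100011111010
Gen 5 (rule 102): 100100001110
Gen 6 (rule 57): 010011101001
Gen 7 (rule 62): 111110011111
Gen 8 (rule 102): 000010100001
Gen 9 (rule 57): 111001011100
Gen 10 (rule 62): 100111110010
Gen 11 (rule 102): 101000010110
Gen 12 (rule 57): 010111001101
Gen 13 (rule 62): 111100111011

Answer: never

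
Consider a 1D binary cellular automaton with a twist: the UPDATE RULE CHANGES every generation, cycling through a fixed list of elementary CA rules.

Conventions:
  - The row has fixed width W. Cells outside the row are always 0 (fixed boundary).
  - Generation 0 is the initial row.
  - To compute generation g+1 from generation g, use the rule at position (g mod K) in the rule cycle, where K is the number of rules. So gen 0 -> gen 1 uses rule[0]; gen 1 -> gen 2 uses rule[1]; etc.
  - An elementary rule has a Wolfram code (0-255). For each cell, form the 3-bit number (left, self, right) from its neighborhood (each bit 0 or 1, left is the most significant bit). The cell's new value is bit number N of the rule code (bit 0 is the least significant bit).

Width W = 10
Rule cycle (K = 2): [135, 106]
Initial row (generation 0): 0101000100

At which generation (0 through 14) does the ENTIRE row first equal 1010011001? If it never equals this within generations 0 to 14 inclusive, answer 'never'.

Gen 0: 0101000100
Gen 1 (rule 135): 1101011101
Gen 2 (rule 106): 1110110110
Gen 3 (rule 135): 0100000000
Gen 4 (rule 106): 1000000000
Gen 5 (rule 135): 1011111111
Gen 6 (rule 106): 0110000001
Gen 7 (rule 135): 1000111111
Gen 8 (rule 106): 0001100001
Gen 9 (rule 135): 1110001111
Gen 10 (rule 106): 1010011001
Gen 11 (rule 135): 1010100011
Gen 12 (rule 106): 0101000111
Gen 13 (rule 135): 1101011010
Gen 14 (rule 106): 1110111100

Answer: 10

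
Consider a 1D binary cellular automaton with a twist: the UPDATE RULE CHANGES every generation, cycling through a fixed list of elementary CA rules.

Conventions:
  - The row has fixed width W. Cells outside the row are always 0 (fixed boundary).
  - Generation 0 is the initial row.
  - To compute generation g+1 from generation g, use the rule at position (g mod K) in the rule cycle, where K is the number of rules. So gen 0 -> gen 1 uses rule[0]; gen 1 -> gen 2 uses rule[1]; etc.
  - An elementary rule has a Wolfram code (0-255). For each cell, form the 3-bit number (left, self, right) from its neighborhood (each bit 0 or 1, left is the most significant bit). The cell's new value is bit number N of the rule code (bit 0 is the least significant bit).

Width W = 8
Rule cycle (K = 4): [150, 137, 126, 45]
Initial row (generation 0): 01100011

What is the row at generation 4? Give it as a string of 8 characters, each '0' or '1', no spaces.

Answer: 11111010

Derivation:
Gen 0: 01100011
Gen 1 (rule 150): 10010100
Gen 2 (rule 137): 00000001
Gen 3 (rule 126): 00000011
Gen 4 (rule 45): 11111010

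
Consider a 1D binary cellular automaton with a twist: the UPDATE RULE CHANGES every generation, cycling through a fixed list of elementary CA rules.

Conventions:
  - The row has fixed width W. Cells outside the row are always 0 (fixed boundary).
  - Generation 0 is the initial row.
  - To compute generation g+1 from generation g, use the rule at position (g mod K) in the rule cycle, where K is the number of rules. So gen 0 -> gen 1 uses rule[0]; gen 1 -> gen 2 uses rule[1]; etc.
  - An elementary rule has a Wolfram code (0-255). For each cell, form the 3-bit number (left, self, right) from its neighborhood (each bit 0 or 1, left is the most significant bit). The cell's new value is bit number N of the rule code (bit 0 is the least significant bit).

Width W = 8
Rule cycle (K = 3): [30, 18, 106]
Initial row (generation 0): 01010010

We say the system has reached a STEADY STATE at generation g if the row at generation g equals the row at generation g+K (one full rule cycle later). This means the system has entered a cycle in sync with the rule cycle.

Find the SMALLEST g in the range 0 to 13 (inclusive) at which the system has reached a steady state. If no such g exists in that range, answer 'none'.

Answer: 2

Derivation:
Gen 0: 01010010
Gen 1 (rule 30): 11011111
Gen 2 (rule 18): 00000000
Gen 3 (rule 106): 00000000
Gen 4 (rule 30): 00000000
Gen 5 (rule 18): 00000000
Gen 6 (rule 106): 00000000
Gen 7 (rule 30): 00000000
Gen 8 (rule 18): 00000000
Gen 9 (rule 106): 00000000
Gen 10 (rule 30): 00000000
Gen 11 (rule 18): 00000000
Gen 12 (rule 106): 00000000
Gen 13 (rule 30): 00000000
Gen 14 (rule 18): 00000000
Gen 15 (rule 106): 00000000
Gen 16 (rule 30): 00000000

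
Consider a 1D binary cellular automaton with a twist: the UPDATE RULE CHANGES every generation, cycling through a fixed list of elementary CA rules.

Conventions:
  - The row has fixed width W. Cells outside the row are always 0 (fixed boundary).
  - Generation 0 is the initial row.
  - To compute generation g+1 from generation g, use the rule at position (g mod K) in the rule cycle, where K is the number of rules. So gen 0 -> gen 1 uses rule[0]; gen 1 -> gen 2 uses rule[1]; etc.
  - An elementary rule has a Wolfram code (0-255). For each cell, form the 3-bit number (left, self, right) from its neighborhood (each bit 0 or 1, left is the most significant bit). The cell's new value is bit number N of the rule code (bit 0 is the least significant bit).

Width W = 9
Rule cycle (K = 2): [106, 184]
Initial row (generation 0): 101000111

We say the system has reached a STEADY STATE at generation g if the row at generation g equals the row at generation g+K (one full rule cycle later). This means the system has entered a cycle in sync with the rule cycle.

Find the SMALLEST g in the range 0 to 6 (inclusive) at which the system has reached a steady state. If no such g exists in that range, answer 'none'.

Gen 0: 101000111
Gen 1 (rule 106): 010001101
Gen 2 (rule 184): 001001010
Gen 3 (rule 106): 010010100
Gen 4 (rule 184): 001001010
Gen 5 (rule 106): 010010100
Gen 6 (rule 184): 001001010
Gen 7 (rule 106): 010010100
Gen 8 (rule 184): 001001010

Answer: 2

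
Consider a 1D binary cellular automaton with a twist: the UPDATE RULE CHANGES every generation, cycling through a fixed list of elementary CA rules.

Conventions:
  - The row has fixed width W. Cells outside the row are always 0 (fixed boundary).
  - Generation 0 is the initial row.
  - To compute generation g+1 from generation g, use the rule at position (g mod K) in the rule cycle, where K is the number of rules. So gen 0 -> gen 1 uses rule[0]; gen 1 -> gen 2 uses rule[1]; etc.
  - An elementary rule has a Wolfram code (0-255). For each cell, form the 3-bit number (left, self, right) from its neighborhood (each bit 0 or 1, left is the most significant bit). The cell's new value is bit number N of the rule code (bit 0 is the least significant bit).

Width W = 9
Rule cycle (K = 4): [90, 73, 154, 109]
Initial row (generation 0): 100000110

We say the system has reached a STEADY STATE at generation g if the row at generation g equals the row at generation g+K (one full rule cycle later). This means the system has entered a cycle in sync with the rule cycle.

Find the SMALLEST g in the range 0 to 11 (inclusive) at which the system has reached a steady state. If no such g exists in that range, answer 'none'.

Answer: none

Derivation:
Gen 0: 100000110
Gen 1 (rule 90): 010001111
Gen 2 (rule 73): 000101001
Gen 3 (rule 154): 001000110
Gen 4 (rule 109): 101010110
Gen 5 (rule 90): 000000111
Gen 6 (rule 73): 111110101
Gen 7 (rule 154): 111100000
Gen 8 (rule 109): 100101111
Gen 9 (rule 90): 011001001
Gen 10 (rule 73): 011000000
Gen 11 (rule 154): 110100000
Gen 12 (rule 109): 111101111
Gen 13 (rule 90): 100101001
Gen 14 (rule 73): 000000000
Gen 15 (rule 154): 000000000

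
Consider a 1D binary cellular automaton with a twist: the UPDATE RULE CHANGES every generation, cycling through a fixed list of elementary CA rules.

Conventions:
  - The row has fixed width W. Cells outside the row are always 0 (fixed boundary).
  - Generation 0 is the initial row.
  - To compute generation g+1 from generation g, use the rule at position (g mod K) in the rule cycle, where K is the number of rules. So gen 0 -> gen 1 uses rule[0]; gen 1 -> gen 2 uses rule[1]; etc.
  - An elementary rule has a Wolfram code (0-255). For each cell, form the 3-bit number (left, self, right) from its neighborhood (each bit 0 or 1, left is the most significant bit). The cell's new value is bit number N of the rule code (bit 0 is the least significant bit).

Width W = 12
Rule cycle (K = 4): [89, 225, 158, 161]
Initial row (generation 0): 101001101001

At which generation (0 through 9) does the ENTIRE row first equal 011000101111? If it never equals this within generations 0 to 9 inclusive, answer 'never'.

Gen 0: 101001101001
Gen 1 (rule 89): 000101100100
Gen 2 (rule 225): 110010100001
Gen 3 (rule 158): 101110110011
Gen 4 (rule 161): 010101000000
Gen 5 (rule 89): 000000111111
Gen 6 (rule 225): 111110011111
Gen 7 (rule 158): 111101111110
Gen 8 (rule 161): 011010111100
Gen 9 (rule 89): 011000100111

Answer: never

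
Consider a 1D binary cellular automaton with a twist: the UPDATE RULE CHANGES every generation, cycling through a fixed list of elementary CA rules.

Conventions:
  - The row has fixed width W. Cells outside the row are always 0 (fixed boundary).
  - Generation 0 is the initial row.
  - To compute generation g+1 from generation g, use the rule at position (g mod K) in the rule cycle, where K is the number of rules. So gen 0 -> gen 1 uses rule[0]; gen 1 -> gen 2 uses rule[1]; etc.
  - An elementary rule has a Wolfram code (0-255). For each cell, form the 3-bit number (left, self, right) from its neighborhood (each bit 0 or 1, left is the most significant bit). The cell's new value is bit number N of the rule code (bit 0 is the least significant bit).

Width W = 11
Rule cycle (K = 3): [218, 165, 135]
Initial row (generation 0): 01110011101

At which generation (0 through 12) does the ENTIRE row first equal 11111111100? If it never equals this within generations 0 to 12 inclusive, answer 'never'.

Answer: 1

Derivation:
Gen 0: 01110011101
Gen 1 (rule 218): 11111111100
Gen 2 (rule 165): 01111111001
Gen 3 (rule 135): 10111110011
Gen 4 (rule 218): 00111111111
Gen 5 (rule 165): 10011111110
Gen 6 (rule 135): 10101111100
Gen 7 (rule 218): 00001111110
Gen 8 (rule 165): 11100111100
Gen 9 (rule 135): 01001011001
Gen 10 (rule 218): 10110011110
Gen 11 (rule 165): 11000001100
Gen 12 (rule 135): 00011110001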